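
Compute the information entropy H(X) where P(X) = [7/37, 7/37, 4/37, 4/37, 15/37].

H(X) = -Σ p(x) log₂ p(x)
  -7/37 × log₂(7/37) = 0.4545
  -7/37 × log₂(7/37) = 0.4545
  -4/37 × log₂(4/37) = 0.3470
  -4/37 × log₂(4/37) = 0.3470
  -15/37 × log₂(15/37) = 0.5281
H(X) = 2.1309 bits


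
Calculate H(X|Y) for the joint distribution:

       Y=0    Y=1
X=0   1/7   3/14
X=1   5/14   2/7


H(X|Y) = Σ_y p(y) H(X|Y=y)
  p(Y=0) = 1/2, H(X|Y=0) = 0.8631
  p(Y=1) = 1/2, H(X|Y=1) = 0.9852
H(X|Y) = 0.5000×0.8631 + 0.5000×0.9852 = 0.9242 bits


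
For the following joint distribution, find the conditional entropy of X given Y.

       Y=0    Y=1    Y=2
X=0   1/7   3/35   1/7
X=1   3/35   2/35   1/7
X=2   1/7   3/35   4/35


H(X|Y) = Σ_y p(y) H(X|Y=y)
  p(Y=0) = 13/35, H(X|Y=0) = 1.5486
  p(Y=1) = 8/35, H(X|Y=1) = 1.5613
  p(Y=2) = 2/5, H(X|Y=2) = 1.5774
H(X|Y) = 0.3714×1.5486 + 0.2286×1.5613 + 0.4000×1.5774 = 1.5630 bits


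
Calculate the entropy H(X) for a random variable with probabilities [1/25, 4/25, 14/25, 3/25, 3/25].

H(X) = -Σ p(x) log₂ p(x)
  -1/25 × log₂(1/25) = 0.1858
  -4/25 × log₂(4/25) = 0.4230
  -14/25 × log₂(14/25) = 0.4684
  -3/25 × log₂(3/25) = 0.3671
  -3/25 × log₂(3/25) = 0.3671
H(X) = 1.8113 bits


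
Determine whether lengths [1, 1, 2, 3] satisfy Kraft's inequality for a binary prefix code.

Kraft inequality: Σ 2^(-l_i) ≤ 1 for prefix-free code
Calculating: 2^(-1) + 2^(-1) + 2^(-2) + 2^(-3)
= 0.5 + 0.5 + 0.25 + 0.125
= 1.3750
Since 1.3750 > 1, prefix-free code does not exist


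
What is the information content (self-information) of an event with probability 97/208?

Information content I(x) = -log₂(p(x))
I = -log₂(97/208) = -log₂(0.4663)
I = 1.1005 bits


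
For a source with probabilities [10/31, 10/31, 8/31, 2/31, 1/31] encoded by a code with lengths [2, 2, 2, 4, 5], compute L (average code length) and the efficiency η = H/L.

Average length L = Σ p_i × l_i = 2.2258 bits
Entropy H = 1.9723 bits
Efficiency η = H/L × 100% = 88.61%


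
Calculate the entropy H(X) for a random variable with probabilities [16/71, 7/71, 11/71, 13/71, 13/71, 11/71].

H(X) = -Σ p(x) log₂ p(x)
  -16/71 × log₂(16/71) = 0.4845
  -7/71 × log₂(7/71) = 0.3295
  -11/71 × log₂(11/71) = 0.4168
  -13/71 × log₂(13/71) = 0.4485
  -13/71 × log₂(13/71) = 0.4485
  -11/71 × log₂(11/71) = 0.4168
H(X) = 2.5445 bits


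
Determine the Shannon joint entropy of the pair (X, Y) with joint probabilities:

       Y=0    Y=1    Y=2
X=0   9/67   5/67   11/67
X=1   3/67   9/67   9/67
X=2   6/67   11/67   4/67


H(X,Y) = -Σ p(x,y) log₂ p(x,y)
  p(0,0)=9/67: -0.1343 × log₂(0.1343) = 0.3890
  p(0,1)=5/67: -0.0746 × log₂(0.0746) = 0.2794
  p(0,2)=11/67: -0.1642 × log₂(0.1642) = 0.4280
  p(1,0)=3/67: -0.0448 × log₂(0.0448) = 0.2006
  p(1,1)=9/67: -0.1343 × log₂(0.1343) = 0.3890
  p(1,2)=9/67: -0.1343 × log₂(0.1343) = 0.3890
  p(2,0)=6/67: -0.0896 × log₂(0.0896) = 0.3117
  p(2,1)=11/67: -0.1642 × log₂(0.1642) = 0.4280
  p(2,2)=4/67: -0.0597 × log₂(0.0597) = 0.2428
H(X,Y) = 3.0576 bits


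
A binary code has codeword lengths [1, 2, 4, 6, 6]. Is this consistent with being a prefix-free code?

Kraft inequality: Σ 2^(-l_i) ≤ 1 for prefix-free code
Calculating: 2^(-1) + 2^(-2) + 2^(-4) + 2^(-6) + 2^(-6)
= 0.5 + 0.25 + 0.0625 + 0.015625 + 0.015625
= 0.8438
Since 0.8438 ≤ 1, prefix-free code exists


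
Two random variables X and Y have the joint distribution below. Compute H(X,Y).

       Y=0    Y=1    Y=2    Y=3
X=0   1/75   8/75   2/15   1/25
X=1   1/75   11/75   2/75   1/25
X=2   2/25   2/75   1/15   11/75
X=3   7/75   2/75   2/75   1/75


H(X,Y) = -Σ p(x,y) log₂ p(x,y)
  p(0,0)=1/75: -0.0133 × log₂(0.0133) = 0.0831
  p(0,1)=8/75: -0.1067 × log₂(0.1067) = 0.3444
  p(0,2)=2/15: -0.1333 × log₂(0.1333) = 0.3876
  p(0,3)=1/25: -0.0400 × log₂(0.0400) = 0.1858
  p(1,0)=1/75: -0.0133 × log₂(0.0133) = 0.0831
  p(1,1)=11/75: -0.1467 × log₂(0.1467) = 0.4062
  p(1,2)=2/75: -0.0267 × log₂(0.0267) = 0.1394
  p(1,3)=1/25: -0.0400 × log₂(0.0400) = 0.1858
  p(2,0)=2/25: -0.0800 × log₂(0.0800) = 0.2915
  p(2,1)=2/75: -0.0267 × log₂(0.0267) = 0.1394
  p(2,2)=1/15: -0.0667 × log₂(0.0667) = 0.2605
  p(2,3)=11/75: -0.1467 × log₂(0.1467) = 0.4062
  p(3,0)=7/75: -0.0933 × log₂(0.0933) = 0.3193
  p(3,1)=2/75: -0.0267 × log₂(0.0267) = 0.1394
  p(3,2)=2/75: -0.0267 × log₂(0.0267) = 0.1394
  p(3,3)=1/75: -0.0133 × log₂(0.0133) = 0.0831
H(X,Y) = 3.5941 bits


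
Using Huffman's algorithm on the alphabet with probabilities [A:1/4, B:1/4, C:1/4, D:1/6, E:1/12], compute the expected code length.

Huffman tree construction:
Combine smallest probabilities repeatedly
Resulting codes:
  A: 00 (length 2)
  B: 01 (length 2)
  C: 10 (length 2)
  D: 111 (length 3)
  E: 110 (length 3)
Average length = Σ p(s) × length(s) = 2.2500 bits


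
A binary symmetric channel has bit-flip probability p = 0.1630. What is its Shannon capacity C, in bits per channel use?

For BSC with error probability p:
C = 1 - H(p) where H(p) is binary entropy
H(0.1630) = -0.1630 × log₂(0.1630) - 0.8370 × log₂(0.8370)
H(p) = 0.6414
C = 1 - 0.6414 = 0.3586 bits/use


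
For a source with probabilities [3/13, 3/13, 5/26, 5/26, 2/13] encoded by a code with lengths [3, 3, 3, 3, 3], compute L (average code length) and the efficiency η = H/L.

Average length L = Σ p_i × l_i = 3.0000 bits
Entropy H = 2.3066 bits
Efficiency η = H/L × 100% = 76.89%


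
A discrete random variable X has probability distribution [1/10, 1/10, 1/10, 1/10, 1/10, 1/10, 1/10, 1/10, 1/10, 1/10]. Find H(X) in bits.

H(X) = -Σ p(x) log₂ p(x)
  -1/10 × log₂(1/10) = 0.3322
  -1/10 × log₂(1/10) = 0.3322
  -1/10 × log₂(1/10) = 0.3322
  -1/10 × log₂(1/10) = 0.3322
  -1/10 × log₂(1/10) = 0.3322
  -1/10 × log₂(1/10) = 0.3322
  -1/10 × log₂(1/10) = 0.3322
  -1/10 × log₂(1/10) = 0.3322
  -1/10 × log₂(1/10) = 0.3322
  -1/10 × log₂(1/10) = 0.3322
H(X) = 3.3219 bits


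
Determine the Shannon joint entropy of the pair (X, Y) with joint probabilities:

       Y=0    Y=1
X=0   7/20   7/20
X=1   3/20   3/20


H(X,Y) = -Σ p(x,y) log₂ p(x,y)
  p(0,0)=7/20: -0.3500 × log₂(0.3500) = 0.5301
  p(0,1)=7/20: -0.3500 × log₂(0.3500) = 0.5301
  p(1,0)=3/20: -0.1500 × log₂(0.1500) = 0.4105
  p(1,1)=3/20: -0.1500 × log₂(0.1500) = 0.4105
H(X,Y) = 1.8813 bits


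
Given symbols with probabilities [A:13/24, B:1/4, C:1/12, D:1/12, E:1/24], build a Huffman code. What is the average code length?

Huffman tree construction:
Combine smallest probabilities repeatedly
Resulting codes:
  A: 1 (length 1)
  B: 01 (length 2)
  C: 0011 (length 4)
  D: 000 (length 3)
  E: 0010 (length 4)
Average length = Σ p(s) × length(s) = 1.7917 bits


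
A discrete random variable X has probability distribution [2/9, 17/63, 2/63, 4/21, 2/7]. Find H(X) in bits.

H(X) = -Σ p(x) log₂ p(x)
  -2/9 × log₂(2/9) = 0.4822
  -17/63 × log₂(17/63) = 0.5100
  -2/63 × log₂(2/63) = 0.1580
  -4/21 × log₂(4/21) = 0.4557
  -2/7 × log₂(2/7) = 0.5164
H(X) = 2.1222 bits


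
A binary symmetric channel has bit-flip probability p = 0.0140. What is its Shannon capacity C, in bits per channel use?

For BSC with error probability p:
C = 1 - H(p) where H(p) is binary entropy
H(0.0140) = -0.0140 × log₂(0.0140) - 0.9860 × log₂(0.9860)
H(p) = 0.1063
C = 1 - 0.1063 = 0.8937 bits/use


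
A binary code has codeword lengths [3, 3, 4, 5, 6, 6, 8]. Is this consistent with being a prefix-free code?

Kraft inequality: Σ 2^(-l_i) ≤ 1 for prefix-free code
Calculating: 2^(-3) + 2^(-3) + 2^(-4) + 2^(-5) + 2^(-6) + 2^(-6) + 2^(-8)
= 0.125 + 0.125 + 0.0625 + 0.03125 + 0.015625 + 0.015625 + 0.00390625
= 0.3789
Since 0.3789 ≤ 1, prefix-free code exists


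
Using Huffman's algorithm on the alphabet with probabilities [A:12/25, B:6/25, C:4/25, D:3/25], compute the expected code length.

Huffman tree construction:
Combine smallest probabilities repeatedly
Resulting codes:
  A: 0 (length 1)
  B: 10 (length 2)
  C: 111 (length 3)
  D: 110 (length 3)
Average length = Σ p(s) × length(s) = 1.8000 bits


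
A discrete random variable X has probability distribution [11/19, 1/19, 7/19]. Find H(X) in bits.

H(X) = -Σ p(x) log₂ p(x)
  -11/19 × log₂(11/19) = 0.4565
  -1/19 × log₂(1/19) = 0.2236
  -7/19 × log₂(7/19) = 0.5307
H(X) = 1.2108 bits


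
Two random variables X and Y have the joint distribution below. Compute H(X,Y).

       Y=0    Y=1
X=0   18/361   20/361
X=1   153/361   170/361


H(X,Y) = -Σ p(x,y) log₂ p(x,y)
  p(0,0)=18/361: -0.0499 × log₂(0.0499) = 0.2157
  p(0,1)=20/361: -0.0554 × log₂(0.0554) = 0.2312
  p(1,0)=153/361: -0.4238 × log₂(0.4238) = 0.5249
  p(1,1)=170/361: -0.4709 × log₂(0.4709) = 0.5116
H(X,Y) = 1.4835 bits


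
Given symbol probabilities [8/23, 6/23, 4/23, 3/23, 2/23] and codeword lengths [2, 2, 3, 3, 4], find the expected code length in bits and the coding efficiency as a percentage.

Average length L = Σ p_i × l_i = 2.4783 bits
Entropy H = 2.1642 bits
Efficiency η = H/L × 100% = 87.33%


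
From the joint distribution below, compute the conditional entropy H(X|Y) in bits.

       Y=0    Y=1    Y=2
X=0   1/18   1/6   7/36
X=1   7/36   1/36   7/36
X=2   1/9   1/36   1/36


H(X|Y) = Σ_y p(y) H(X|Y=y)
  p(Y=0) = 13/36, H(X|Y=0) = 1.4196
  p(Y=1) = 2/9, H(X|Y=1) = 1.0613
  p(Y=2) = 5/12, H(X|Y=2) = 1.2867
H(X|Y) = 0.3611×1.4196 + 0.2222×1.0613 + 0.4167×1.2867 = 1.2846 bits


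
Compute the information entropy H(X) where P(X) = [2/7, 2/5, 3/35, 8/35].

H(X) = -Σ p(x) log₂ p(x)
  -2/7 × log₂(2/7) = 0.5164
  -2/5 × log₂(2/5) = 0.5288
  -3/35 × log₂(3/35) = 0.3038
  -8/35 × log₂(8/35) = 0.4867
H(X) = 1.8357 bits


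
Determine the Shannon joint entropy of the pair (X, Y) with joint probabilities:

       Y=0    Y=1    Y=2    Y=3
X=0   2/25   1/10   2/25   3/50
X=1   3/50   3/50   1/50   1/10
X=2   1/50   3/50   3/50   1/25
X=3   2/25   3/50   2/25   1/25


H(X,Y) = -Σ p(x,y) log₂ p(x,y)
  p(0,0)=2/25: -0.0800 × log₂(0.0800) = 0.2915
  p(0,1)=1/10: -0.1000 × log₂(0.1000) = 0.3322
  p(0,2)=2/25: -0.0800 × log₂(0.0800) = 0.2915
  p(0,3)=3/50: -0.0600 × log₂(0.0600) = 0.2435
  p(1,0)=3/50: -0.0600 × log₂(0.0600) = 0.2435
  p(1,1)=3/50: -0.0600 × log₂(0.0600) = 0.2435
  p(1,2)=1/50: -0.0200 × log₂(0.0200) = 0.1129
  p(1,3)=1/10: -0.1000 × log₂(0.1000) = 0.3322
  p(2,0)=1/50: -0.0200 × log₂(0.0200) = 0.1129
  p(2,1)=3/50: -0.0600 × log₂(0.0600) = 0.2435
  p(2,2)=3/50: -0.0600 × log₂(0.0600) = 0.2435
  p(2,3)=1/25: -0.0400 × log₂(0.0400) = 0.1858
  p(3,0)=2/25: -0.0800 × log₂(0.0800) = 0.2915
  p(3,1)=3/50: -0.0600 × log₂(0.0600) = 0.2435
  p(3,2)=2/25: -0.0800 × log₂(0.0800) = 0.2915
  p(3,3)=1/25: -0.0400 × log₂(0.0400) = 0.1858
H(X,Y) = 3.8889 bits


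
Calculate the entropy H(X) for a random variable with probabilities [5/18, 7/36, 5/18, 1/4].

H(X) = -Σ p(x) log₂ p(x)
  -5/18 × log₂(5/18) = 0.5133
  -7/36 × log₂(7/36) = 0.4594
  -5/18 × log₂(5/18) = 0.5133
  -1/4 × log₂(1/4) = 0.5000
H(X) = 1.9861 bits


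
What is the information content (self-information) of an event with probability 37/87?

Information content I(x) = -log₂(p(x))
I = -log₂(37/87) = -log₂(0.4253)
I = 1.2335 bits


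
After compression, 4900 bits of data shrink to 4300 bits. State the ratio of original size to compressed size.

Compression ratio = Original / Compressed
= 4900 / 4300 = 1.14:1


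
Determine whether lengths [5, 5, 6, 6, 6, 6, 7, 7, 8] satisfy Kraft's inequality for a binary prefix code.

Kraft inequality: Σ 2^(-l_i) ≤ 1 for prefix-free code
Calculating: 2^(-5) + 2^(-5) + 2^(-6) + 2^(-6) + 2^(-6) + 2^(-6) + 2^(-7) + 2^(-7) + 2^(-8)
= 0.03125 + 0.03125 + 0.015625 + 0.015625 + 0.015625 + 0.015625 + 0.0078125 + 0.0078125 + 0.00390625
= 0.1445
Since 0.1445 ≤ 1, prefix-free code exists


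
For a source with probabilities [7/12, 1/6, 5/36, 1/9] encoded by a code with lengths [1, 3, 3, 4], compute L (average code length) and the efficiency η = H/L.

Average length L = Σ p_i × l_i = 1.9444 bits
Entropy H = 1.6322 bits
Efficiency η = H/L × 100% = 83.94%


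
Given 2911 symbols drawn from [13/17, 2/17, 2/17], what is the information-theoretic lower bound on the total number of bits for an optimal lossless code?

Entropy H = 1.0224 bits/symbol
Minimum bits = H × n = 1.0224 × 2911
= 2976.27 bits


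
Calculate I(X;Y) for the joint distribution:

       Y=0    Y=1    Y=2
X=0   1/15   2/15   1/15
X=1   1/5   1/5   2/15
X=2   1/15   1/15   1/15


H(X) = 1.4566, H(Y) = 1.5656, H(X,Y) = 3.0062
I(X;Y) = H(X) + H(Y) - H(X,Y) = 0.0159 bits


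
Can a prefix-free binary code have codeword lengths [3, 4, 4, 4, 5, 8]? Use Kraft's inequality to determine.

Kraft inequality: Σ 2^(-l_i) ≤ 1 for prefix-free code
Calculating: 2^(-3) + 2^(-4) + 2^(-4) + 2^(-4) + 2^(-5) + 2^(-8)
= 0.125 + 0.0625 + 0.0625 + 0.0625 + 0.03125 + 0.00390625
= 0.3477
Since 0.3477 ≤ 1, prefix-free code exists


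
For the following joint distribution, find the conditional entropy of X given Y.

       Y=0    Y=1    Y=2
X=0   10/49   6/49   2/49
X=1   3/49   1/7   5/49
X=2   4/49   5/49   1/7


H(X|Y) = Σ_y p(y) H(X|Y=y)
  p(Y=0) = 17/49, H(X|Y=0) = 1.3831
  p(Y=1) = 18/49, H(X|Y=1) = 1.5715
  p(Y=2) = 2/7, H(X|Y=2) = 1.4316
H(X|Y) = 0.3469×1.3831 + 0.3673×1.5715 + 0.2857×1.4316 = 1.4662 bits


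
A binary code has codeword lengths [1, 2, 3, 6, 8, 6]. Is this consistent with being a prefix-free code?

Kraft inequality: Σ 2^(-l_i) ≤ 1 for prefix-free code
Calculating: 2^(-1) + 2^(-2) + 2^(-3) + 2^(-6) + 2^(-8) + 2^(-6)
= 0.5 + 0.25 + 0.125 + 0.015625 + 0.00390625 + 0.015625
= 0.9102
Since 0.9102 ≤ 1, prefix-free code exists


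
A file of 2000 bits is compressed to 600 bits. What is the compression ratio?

Compression ratio = Original / Compressed
= 2000 / 600 = 3.33:1


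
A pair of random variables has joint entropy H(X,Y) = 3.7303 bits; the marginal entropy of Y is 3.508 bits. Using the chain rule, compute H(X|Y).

Chain rule: H(X,Y) = H(X|Y) + H(Y)
H(X|Y) = H(X,Y) - H(Y) = 3.7303 - 3.508 = 0.2223 bits


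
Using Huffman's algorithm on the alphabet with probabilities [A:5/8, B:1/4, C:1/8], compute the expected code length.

Huffman tree construction:
Combine smallest probabilities repeatedly
Resulting codes:
  A: 1 (length 1)
  B: 01 (length 2)
  C: 00 (length 2)
Average length = Σ p(s) × length(s) = 1.3750 bits


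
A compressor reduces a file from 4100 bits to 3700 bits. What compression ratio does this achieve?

Compression ratio = Original / Compressed
= 4100 / 3700 = 1.11:1


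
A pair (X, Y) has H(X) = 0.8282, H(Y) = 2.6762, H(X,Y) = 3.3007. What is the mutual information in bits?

I(X;Y) = H(X) + H(Y) - H(X,Y)
I(X;Y) = 0.8282 + 2.6762 - 3.3007 = 0.2037 bits


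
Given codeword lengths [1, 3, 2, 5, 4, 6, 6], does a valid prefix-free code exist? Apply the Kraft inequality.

Kraft inequality: Σ 2^(-l_i) ≤ 1 for prefix-free code
Calculating: 2^(-1) + 2^(-3) + 2^(-2) + 2^(-5) + 2^(-4) + 2^(-6) + 2^(-6)
= 0.5 + 0.125 + 0.25 + 0.03125 + 0.0625 + 0.015625 + 0.015625
= 1.0000
Since 1.0000 ≤ 1, prefix-free code exists


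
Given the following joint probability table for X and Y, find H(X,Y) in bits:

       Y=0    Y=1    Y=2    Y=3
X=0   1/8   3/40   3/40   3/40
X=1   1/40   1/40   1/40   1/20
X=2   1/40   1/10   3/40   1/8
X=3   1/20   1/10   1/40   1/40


H(X,Y) = -Σ p(x,y) log₂ p(x,y)
  p(0,0)=1/8: -0.1250 × log₂(0.1250) = 0.3750
  p(0,1)=3/40: -0.0750 × log₂(0.0750) = 0.2803
  p(0,2)=3/40: -0.0750 × log₂(0.0750) = 0.2803
  p(0,3)=3/40: -0.0750 × log₂(0.0750) = 0.2803
  p(1,0)=1/40: -0.0250 × log₂(0.0250) = 0.1330
  p(1,1)=1/40: -0.0250 × log₂(0.0250) = 0.1330
  p(1,2)=1/40: -0.0250 × log₂(0.0250) = 0.1330
  p(1,3)=1/20: -0.0500 × log₂(0.0500) = 0.2161
  p(2,0)=1/40: -0.0250 × log₂(0.0250) = 0.1330
  p(2,1)=1/10: -0.1000 × log₂(0.1000) = 0.3322
  p(2,2)=3/40: -0.0750 × log₂(0.0750) = 0.2803
  p(2,3)=1/8: -0.1250 × log₂(0.1250) = 0.3750
  p(3,0)=1/20: -0.0500 × log₂(0.0500) = 0.2161
  p(3,1)=1/10: -0.1000 × log₂(0.1000) = 0.3322
  p(3,2)=1/40: -0.0250 × log₂(0.0250) = 0.1330
  p(3,3)=1/40: -0.0250 × log₂(0.0250) = 0.1330
H(X,Y) = 3.7660 bits


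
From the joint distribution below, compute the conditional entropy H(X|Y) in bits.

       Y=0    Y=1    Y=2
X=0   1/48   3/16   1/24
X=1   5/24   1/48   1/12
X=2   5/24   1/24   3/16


H(X|Y) = Σ_y p(y) H(X|Y=y)
  p(Y=0) = 7/16, H(X|Y=0) = 1.2286
  p(Y=1) = 1/4, H(X|Y=1) = 1.0409
  p(Y=2) = 5/16, H(X|Y=2) = 1.3383
H(X|Y) = 0.4375×1.2286 + 0.2500×1.0409 + 0.3125×1.3383 = 1.2159 bits


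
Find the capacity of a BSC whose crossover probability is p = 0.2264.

For BSC with error probability p:
C = 1 - H(p) where H(p) is binary entropy
H(0.2264) = -0.2264 × log₂(0.2264) - 0.7736 × log₂(0.7736)
H(p) = 0.7717
C = 1 - 0.7717 = 0.2283 bits/use


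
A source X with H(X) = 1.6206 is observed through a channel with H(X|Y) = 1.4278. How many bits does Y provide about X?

I(X;Y) = H(X) - H(X|Y)
I(X;Y) = 1.6206 - 1.4278 = 0.1928 bits


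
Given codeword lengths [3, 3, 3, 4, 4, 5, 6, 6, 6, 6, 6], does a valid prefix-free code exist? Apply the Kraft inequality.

Kraft inequality: Σ 2^(-l_i) ≤ 1 for prefix-free code
Calculating: 2^(-3) + 2^(-3) + 2^(-3) + 2^(-4) + 2^(-4) + 2^(-5) + 2^(-6) + 2^(-6) + 2^(-6) + 2^(-6) + 2^(-6)
= 0.125 + 0.125 + 0.125 + 0.0625 + 0.0625 + 0.03125 + 0.015625 + 0.015625 + 0.015625 + 0.015625 + 0.015625
= 0.6094
Since 0.6094 ≤ 1, prefix-free code exists


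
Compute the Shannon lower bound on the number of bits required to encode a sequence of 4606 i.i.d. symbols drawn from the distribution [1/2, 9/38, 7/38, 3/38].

Entropy H = 1.7309 bits/symbol
Minimum bits = H × n = 1.7309 × 4606
= 7972.61 bits


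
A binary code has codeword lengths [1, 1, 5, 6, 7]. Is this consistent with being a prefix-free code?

Kraft inequality: Σ 2^(-l_i) ≤ 1 for prefix-free code
Calculating: 2^(-1) + 2^(-1) + 2^(-5) + 2^(-6) + 2^(-7)
= 0.5 + 0.5 + 0.03125 + 0.015625 + 0.0078125
= 1.0547
Since 1.0547 > 1, prefix-free code does not exist


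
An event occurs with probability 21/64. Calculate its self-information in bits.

Information content I(x) = -log₂(p(x))
I = -log₂(21/64) = -log₂(0.3281)
I = 1.6077 bits


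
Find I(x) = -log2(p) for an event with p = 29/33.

Information content I(x) = -log₂(p(x))
I = -log₂(29/33) = -log₂(0.8788)
I = 0.1864 bits


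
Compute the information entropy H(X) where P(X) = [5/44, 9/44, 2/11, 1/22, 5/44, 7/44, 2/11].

H(X) = -Σ p(x) log₂ p(x)
  -5/44 × log₂(5/44) = 0.3565
  -9/44 × log₂(9/44) = 0.4683
  -2/11 × log₂(2/11) = 0.4472
  -1/22 × log₂(1/22) = 0.2027
  -5/44 × log₂(5/44) = 0.3565
  -7/44 × log₂(7/44) = 0.4219
  -2/11 × log₂(2/11) = 0.4472
H(X) = 2.7003 bits


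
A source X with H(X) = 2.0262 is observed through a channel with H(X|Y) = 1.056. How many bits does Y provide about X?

I(X;Y) = H(X) - H(X|Y)
I(X;Y) = 2.0262 - 1.056 = 0.9702 bits


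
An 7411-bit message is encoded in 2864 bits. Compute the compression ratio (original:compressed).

Compression ratio = Original / Compressed
= 7411 / 2864 = 2.59:1


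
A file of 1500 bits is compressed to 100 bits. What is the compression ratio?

Compression ratio = Original / Compressed
= 1500 / 100 = 15.00:1


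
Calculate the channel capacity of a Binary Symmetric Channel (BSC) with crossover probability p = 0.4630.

For BSC with error probability p:
C = 1 - H(p) where H(p) is binary entropy
H(0.4630) = -0.4630 × log₂(0.4630) - 0.5370 × log₂(0.5370)
H(p) = 0.9960
C = 1 - 0.9960 = 0.0040 bits/use


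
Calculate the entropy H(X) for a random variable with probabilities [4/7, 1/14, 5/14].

H(X) = -Σ p(x) log₂ p(x)
  -4/7 × log₂(4/7) = 0.4613
  -1/14 × log₂(1/14) = 0.2720
  -5/14 × log₂(5/14) = 0.5305
H(X) = 1.2638 bits


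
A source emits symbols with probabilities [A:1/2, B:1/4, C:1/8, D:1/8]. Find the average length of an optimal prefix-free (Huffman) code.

Huffman tree construction:
Combine smallest probabilities repeatedly
Resulting codes:
  A: 0 (length 1)
  B: 10 (length 2)
  C: 110 (length 3)
  D: 111 (length 3)
Average length = Σ p(s) × length(s) = 1.7500 bits


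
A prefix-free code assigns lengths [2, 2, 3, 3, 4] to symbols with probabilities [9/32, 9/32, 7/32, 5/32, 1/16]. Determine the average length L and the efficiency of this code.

Average length L = Σ p_i × l_i = 2.5000 bits
Entropy H = 2.1775 bits
Efficiency η = H/L × 100% = 87.10%


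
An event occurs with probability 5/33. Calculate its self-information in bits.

Information content I(x) = -log₂(p(x))
I = -log₂(5/33) = -log₂(0.1515)
I = 2.7225 bits


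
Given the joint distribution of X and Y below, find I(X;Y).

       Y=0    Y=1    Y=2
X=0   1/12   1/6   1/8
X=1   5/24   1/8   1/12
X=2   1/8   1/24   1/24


H(X) = 1.5284, H(Y) = 1.5546, H(X,Y) = 3.0069
I(X;Y) = H(X) + H(Y) - H(X,Y) = 0.0761 bits


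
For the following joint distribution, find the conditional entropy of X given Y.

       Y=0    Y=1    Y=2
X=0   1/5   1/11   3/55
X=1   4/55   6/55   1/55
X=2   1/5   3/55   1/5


H(X|Y) = Σ_y p(y) H(X|Y=y)
  p(Y=0) = 26/55, H(X|Y=0) = 1.4655
  p(Y=1) = 14/55, H(X|Y=1) = 1.5306
  p(Y=2) = 3/11, H(X|Y=2) = 1.0530
H(X|Y) = 0.4727×1.4655 + 0.2545×1.5306 + 0.2727×1.0530 = 1.3696 bits


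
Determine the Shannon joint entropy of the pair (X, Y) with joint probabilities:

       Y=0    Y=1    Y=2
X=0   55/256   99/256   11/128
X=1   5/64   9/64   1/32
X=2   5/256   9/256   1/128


H(X,Y) = -Σ p(x,y) log₂ p(x,y)
  p(0,0)=55/256: -0.2148 × log₂(0.2148) = 0.4767
  p(0,1)=99/256: -0.3867 × log₂(0.3867) = 0.5301
  p(0,2)=11/128: -0.0859 × log₂(0.0859) = 0.3043
  p(1,0)=5/64: -0.0781 × log₂(0.0781) = 0.2873
  p(1,1)=9/64: -0.1406 × log₂(0.1406) = 0.3980
  p(1,2)=1/32: -0.0312 × log₂(0.0312) = 0.1562
  p(2,0)=5/256: -0.0195 × log₂(0.0195) = 0.1109
  p(2,1)=9/256: -0.0352 × log₂(0.0352) = 0.1698
  p(2,2)=1/128: -0.0078 × log₂(0.0078) = 0.0547
H(X,Y) = 2.4880 bits


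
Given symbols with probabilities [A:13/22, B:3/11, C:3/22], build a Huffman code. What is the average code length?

Huffman tree construction:
Combine smallest probabilities repeatedly
Resulting codes:
  A: 1 (length 1)
  B: 01 (length 2)
  C: 00 (length 2)
Average length = Σ p(s) × length(s) = 1.4091 bits


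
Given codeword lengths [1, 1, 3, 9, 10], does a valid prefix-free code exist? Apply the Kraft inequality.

Kraft inequality: Σ 2^(-l_i) ≤ 1 for prefix-free code
Calculating: 2^(-1) + 2^(-1) + 2^(-3) + 2^(-9) + 2^(-10)
= 0.5 + 0.5 + 0.125 + 0.001953125 + 0.0009765625
= 1.1279
Since 1.1279 > 1, prefix-free code does not exist


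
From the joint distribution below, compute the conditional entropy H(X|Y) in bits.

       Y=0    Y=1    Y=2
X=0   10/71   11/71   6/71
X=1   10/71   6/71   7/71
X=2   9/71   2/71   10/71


H(X|Y) = Σ_y p(y) H(X|Y=y)
  p(Y=0) = 29/71, H(X|Y=0) = 1.5832
  p(Y=1) = 19/71, H(X|Y=1) = 1.3235
  p(Y=2) = 23/71, H(X|Y=2) = 1.5505
H(X|Y) = 0.4085×1.5832 + 0.2676×1.3235 + 0.3239×1.5505 = 1.5031 bits


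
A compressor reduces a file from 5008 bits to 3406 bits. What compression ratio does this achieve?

Compression ratio = Original / Compressed
= 5008 / 3406 = 1.47:1


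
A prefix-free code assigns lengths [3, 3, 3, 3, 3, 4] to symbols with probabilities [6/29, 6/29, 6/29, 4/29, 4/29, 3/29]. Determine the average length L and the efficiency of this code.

Average length L = Σ p_i × l_i = 3.1034 bits
Entropy H = 2.5378 bits
Efficiency η = H/L × 100% = 81.77%


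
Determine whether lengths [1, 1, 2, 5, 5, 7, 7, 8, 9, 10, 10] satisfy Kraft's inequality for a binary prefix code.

Kraft inequality: Σ 2^(-l_i) ≤ 1 for prefix-free code
Calculating: 2^(-1) + 2^(-1) + 2^(-2) + 2^(-5) + 2^(-5) + 2^(-7) + 2^(-7) + 2^(-8) + 2^(-9) + 2^(-10) + 2^(-10)
= 0.5 + 0.5 + 0.25 + 0.03125 + 0.03125 + 0.0078125 + 0.0078125 + 0.00390625 + 0.001953125 + 0.0009765625 + 0.0009765625
= 1.3359
Since 1.3359 > 1, prefix-free code does not exist


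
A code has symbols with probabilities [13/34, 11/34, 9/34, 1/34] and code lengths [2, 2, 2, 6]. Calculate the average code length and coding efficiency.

Average length L = Σ p_i × l_i = 2.1176 bits
Entropy H = 1.7143 bits
Efficiency η = H/L × 100% = 80.95%


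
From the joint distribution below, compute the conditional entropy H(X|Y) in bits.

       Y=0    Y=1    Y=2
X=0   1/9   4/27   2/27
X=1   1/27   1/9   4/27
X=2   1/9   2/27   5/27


H(X|Y) = Σ_y p(y) H(X|Y=y)
  p(Y=0) = 7/27, H(X|Y=0) = 1.4488
  p(Y=1) = 1/3, H(X|Y=1) = 1.5305
  p(Y=2) = 11/27, H(X|Y=2) = 1.4949
H(X|Y) = 0.2593×1.4488 + 0.3333×1.5305 + 0.4074×1.4949 = 1.4948 bits


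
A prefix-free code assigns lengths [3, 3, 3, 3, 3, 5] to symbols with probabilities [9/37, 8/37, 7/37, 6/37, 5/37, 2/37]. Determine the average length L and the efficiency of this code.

Average length L = Σ p_i × l_i = 3.1081 bits
Entropy H = 2.4716 bits
Efficiency η = H/L × 100% = 79.52%


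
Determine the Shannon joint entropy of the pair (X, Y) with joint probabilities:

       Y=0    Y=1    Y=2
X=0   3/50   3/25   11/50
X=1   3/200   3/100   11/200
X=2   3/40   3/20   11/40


H(X,Y) = -Σ p(x,y) log₂ p(x,y)
  p(0,0)=3/50: -0.0600 × log₂(0.0600) = 0.2435
  p(0,1)=3/25: -0.1200 × log₂(0.1200) = 0.3671
  p(0,2)=11/50: -0.2200 × log₂(0.2200) = 0.4806
  p(1,0)=3/200: -0.0150 × log₂(0.0150) = 0.0909
  p(1,1)=3/100: -0.0300 × log₂(0.0300) = 0.1518
  p(1,2)=11/200: -0.0550 × log₂(0.0550) = 0.2301
  p(2,0)=3/40: -0.0750 × log₂(0.0750) = 0.2803
  p(2,1)=3/20: -0.1500 × log₂(0.1500) = 0.4105
  p(2,2)=11/40: -0.2750 × log₂(0.2750) = 0.5122
H(X,Y) = 2.7670 bits


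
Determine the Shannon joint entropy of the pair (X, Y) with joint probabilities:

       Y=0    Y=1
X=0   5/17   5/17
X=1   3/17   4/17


H(X,Y) = -Σ p(x,y) log₂ p(x,y)
  p(0,0)=5/17: -0.2941 × log₂(0.2941) = 0.5193
  p(0,1)=5/17: -0.2941 × log₂(0.2941) = 0.5193
  p(1,0)=3/17: -0.1765 × log₂(0.1765) = 0.4416
  p(1,1)=4/17: -0.2353 × log₂(0.2353) = 0.4912
H(X,Y) = 1.9713 bits


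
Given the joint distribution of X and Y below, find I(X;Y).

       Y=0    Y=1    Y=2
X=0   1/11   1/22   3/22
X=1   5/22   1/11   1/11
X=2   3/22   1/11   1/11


H(X) = 1.5644, H(Y) = 1.5285, H(X,Y) = 3.0449
I(X;Y) = H(X) + H(Y) - H(X,Y) = 0.0480 bits


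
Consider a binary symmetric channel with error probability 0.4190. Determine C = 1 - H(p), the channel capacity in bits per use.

For BSC with error probability p:
C = 1 - H(p) where H(p) is binary entropy
H(0.4190) = -0.4190 × log₂(0.4190) - 0.5810 × log₂(0.5810)
H(p) = 0.9810
C = 1 - 0.9810 = 0.0190 bits/use


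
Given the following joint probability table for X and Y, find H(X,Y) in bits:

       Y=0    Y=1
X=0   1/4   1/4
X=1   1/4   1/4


H(X,Y) = -Σ p(x,y) log₂ p(x,y)
  p(0,0)=1/4: -0.2500 × log₂(0.2500) = 0.5000
  p(0,1)=1/4: -0.2500 × log₂(0.2500) = 0.5000
  p(1,0)=1/4: -0.2500 × log₂(0.2500) = 0.5000
  p(1,1)=1/4: -0.2500 × log₂(0.2500) = 0.5000
H(X,Y) = 2.0000 bits


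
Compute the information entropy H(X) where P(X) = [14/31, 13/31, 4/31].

H(X) = -Σ p(x) log₂ p(x)
  -14/31 × log₂(14/31) = 0.5179
  -13/31 × log₂(13/31) = 0.5258
  -4/31 × log₂(4/31) = 0.3812
H(X) = 1.4249 bits


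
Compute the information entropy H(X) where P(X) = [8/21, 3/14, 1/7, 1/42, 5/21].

H(X) = -Σ p(x) log₂ p(x)
  -8/21 × log₂(8/21) = 0.5304
  -3/14 × log₂(3/14) = 0.4762
  -1/7 × log₂(1/7) = 0.4011
  -1/42 × log₂(1/42) = 0.1284
  -5/21 × log₂(5/21) = 0.4929
H(X) = 2.0290 bits


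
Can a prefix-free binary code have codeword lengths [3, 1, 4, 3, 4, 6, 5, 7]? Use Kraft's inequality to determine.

Kraft inequality: Σ 2^(-l_i) ≤ 1 for prefix-free code
Calculating: 2^(-3) + 2^(-1) + 2^(-4) + 2^(-3) + 2^(-4) + 2^(-6) + 2^(-5) + 2^(-7)
= 0.125 + 0.5 + 0.0625 + 0.125 + 0.0625 + 0.015625 + 0.03125 + 0.0078125
= 0.9297
Since 0.9297 ≤ 1, prefix-free code exists


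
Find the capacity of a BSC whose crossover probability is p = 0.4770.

For BSC with error probability p:
C = 1 - H(p) where H(p) is binary entropy
H(0.4770) = -0.4770 × log₂(0.4770) - 0.5230 × log₂(0.5230)
H(p) = 0.9985
C = 1 - 0.9985 = 0.0015 bits/use


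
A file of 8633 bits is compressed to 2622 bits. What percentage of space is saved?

Space savings = (1 - Compressed/Original) × 100%
= (1 - 2622/8633) × 100%
= 69.63%


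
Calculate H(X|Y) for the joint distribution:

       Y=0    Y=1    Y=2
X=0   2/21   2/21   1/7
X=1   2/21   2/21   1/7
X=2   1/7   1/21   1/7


H(X|Y) = Σ_y p(y) H(X|Y=y)
  p(Y=0) = 1/3, H(X|Y=0) = 1.5567
  p(Y=1) = 5/21, H(X|Y=1) = 1.5219
  p(Y=2) = 3/7, H(X|Y=2) = 1.5850
H(X|Y) = 0.3333×1.5567 + 0.2381×1.5219 + 0.4286×1.5850 = 1.5605 bits


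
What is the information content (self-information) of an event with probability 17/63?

Information content I(x) = -log₂(p(x))
I = -log₂(17/63) = -log₂(0.2698)
I = 1.8898 bits


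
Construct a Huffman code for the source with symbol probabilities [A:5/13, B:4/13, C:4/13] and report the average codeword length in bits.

Huffman tree construction:
Combine smallest probabilities repeatedly
Resulting codes:
  A: 0 (length 1)
  B: 10 (length 2)
  C: 11 (length 2)
Average length = Σ p(s) × length(s) = 1.6154 bits


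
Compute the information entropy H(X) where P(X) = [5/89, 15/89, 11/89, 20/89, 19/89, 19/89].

H(X) = -Σ p(x) log₂ p(x)
  -5/89 × log₂(5/89) = 0.2334
  -15/89 × log₂(15/89) = 0.4330
  -11/89 × log₂(11/89) = 0.3728
  -20/89 × log₂(20/89) = 0.4840
  -19/89 × log₂(19/89) = 0.4756
  -19/89 × log₂(19/89) = 0.4756
H(X) = 2.4743 bits


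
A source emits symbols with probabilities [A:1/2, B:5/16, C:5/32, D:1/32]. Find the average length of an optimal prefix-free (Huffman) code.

Huffman tree construction:
Combine smallest probabilities repeatedly
Resulting codes:
  A: 0 (length 1)
  B: 11 (length 2)
  C: 101 (length 3)
  D: 100 (length 3)
Average length = Σ p(s) × length(s) = 1.6875 bits


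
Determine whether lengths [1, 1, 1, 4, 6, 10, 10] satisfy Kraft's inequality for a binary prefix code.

Kraft inequality: Σ 2^(-l_i) ≤ 1 for prefix-free code
Calculating: 2^(-1) + 2^(-1) + 2^(-1) + 2^(-4) + 2^(-6) + 2^(-10) + 2^(-10)
= 0.5 + 0.5 + 0.5 + 0.0625 + 0.015625 + 0.0009765625 + 0.0009765625
= 1.5801
Since 1.5801 > 1, prefix-free code does not exist


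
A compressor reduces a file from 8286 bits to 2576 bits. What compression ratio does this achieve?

Compression ratio = Original / Compressed
= 8286 / 2576 = 3.22:1


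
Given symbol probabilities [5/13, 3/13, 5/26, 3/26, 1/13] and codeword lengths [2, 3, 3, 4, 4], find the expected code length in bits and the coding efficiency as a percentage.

Average length L = Σ p_i × l_i = 2.8077 bits
Entropy H = 2.1199 bits
Efficiency η = H/L × 100% = 75.50%


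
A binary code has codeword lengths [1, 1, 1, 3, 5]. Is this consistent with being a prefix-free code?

Kraft inequality: Σ 2^(-l_i) ≤ 1 for prefix-free code
Calculating: 2^(-1) + 2^(-1) + 2^(-1) + 2^(-3) + 2^(-5)
= 0.5 + 0.5 + 0.5 + 0.125 + 0.03125
= 1.6562
Since 1.6562 > 1, prefix-free code does not exist


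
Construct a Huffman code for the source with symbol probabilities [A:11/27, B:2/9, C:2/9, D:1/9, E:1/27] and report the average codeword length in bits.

Huffman tree construction:
Combine smallest probabilities repeatedly
Resulting codes:
  A: 0 (length 1)
  B: 111 (length 3)
  C: 10 (length 2)
  D: 1101 (length 4)
  E: 1100 (length 4)
Average length = Σ p(s) × length(s) = 2.1111 bits


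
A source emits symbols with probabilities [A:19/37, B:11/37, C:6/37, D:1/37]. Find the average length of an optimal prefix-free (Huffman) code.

Huffman tree construction:
Combine smallest probabilities repeatedly
Resulting codes:
  A: 1 (length 1)
  B: 01 (length 2)
  C: 001 (length 3)
  D: 000 (length 3)
Average length = Σ p(s) × length(s) = 1.6757 bits


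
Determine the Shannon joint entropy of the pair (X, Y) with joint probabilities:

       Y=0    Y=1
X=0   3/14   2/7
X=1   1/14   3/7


H(X,Y) = -Σ p(x,y) log₂ p(x,y)
  p(0,0)=3/14: -0.2143 × log₂(0.2143) = 0.4762
  p(0,1)=2/7: -0.2857 × log₂(0.2857) = 0.5164
  p(1,0)=1/14: -0.0714 × log₂(0.0714) = 0.2720
  p(1,1)=3/7: -0.4286 × log₂(0.4286) = 0.5239
H(X,Y) = 1.7885 bits


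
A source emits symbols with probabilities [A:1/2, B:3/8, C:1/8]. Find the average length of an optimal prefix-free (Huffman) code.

Huffman tree construction:
Combine smallest probabilities repeatedly
Resulting codes:
  A: 0 (length 1)
  B: 11 (length 2)
  C: 10 (length 2)
Average length = Σ p(s) × length(s) = 1.5000 bits


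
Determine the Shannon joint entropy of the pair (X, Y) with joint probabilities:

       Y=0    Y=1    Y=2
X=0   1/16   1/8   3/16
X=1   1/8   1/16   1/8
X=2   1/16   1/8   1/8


H(X,Y) = -Σ p(x,y) log₂ p(x,y)
  p(0,0)=1/16: -0.0625 × log₂(0.0625) = 0.2500
  p(0,1)=1/8: -0.1250 × log₂(0.1250) = 0.3750
  p(0,2)=3/16: -0.1875 × log₂(0.1875) = 0.4528
  p(1,0)=1/8: -0.1250 × log₂(0.1250) = 0.3750
  p(1,1)=1/16: -0.0625 × log₂(0.0625) = 0.2500
  p(1,2)=1/8: -0.1250 × log₂(0.1250) = 0.3750
  p(2,0)=1/16: -0.0625 × log₂(0.0625) = 0.2500
  p(2,1)=1/8: -0.1250 × log₂(0.1250) = 0.3750
  p(2,2)=1/8: -0.1250 × log₂(0.1250) = 0.3750
H(X,Y) = 3.0778 bits


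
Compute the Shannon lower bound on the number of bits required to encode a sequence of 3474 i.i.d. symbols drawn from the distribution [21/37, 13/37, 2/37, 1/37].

Entropy H = 1.3623 bits/symbol
Minimum bits = H × n = 1.3623 × 3474
= 4732.66 bits


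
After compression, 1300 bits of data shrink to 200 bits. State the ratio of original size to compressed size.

Compression ratio = Original / Compressed
= 1300 / 200 = 6.50:1


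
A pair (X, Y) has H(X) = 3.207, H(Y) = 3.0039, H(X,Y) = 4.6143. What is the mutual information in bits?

I(X;Y) = H(X) + H(Y) - H(X,Y)
I(X;Y) = 3.207 + 3.0039 - 4.6143 = 1.5966 bits


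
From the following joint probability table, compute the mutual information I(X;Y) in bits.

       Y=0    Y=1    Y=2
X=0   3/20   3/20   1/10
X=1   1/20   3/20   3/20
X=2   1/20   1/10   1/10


H(X) = 1.5589, H(Y) = 1.5589, H(X,Y) = 3.0710
I(X;Y) = H(X) + H(Y) - H(X,Y) = 0.0468 bits


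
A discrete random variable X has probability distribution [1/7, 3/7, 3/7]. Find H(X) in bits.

H(X) = -Σ p(x) log₂ p(x)
  -1/7 × log₂(1/7) = 0.4011
  -3/7 × log₂(3/7) = 0.5239
  -3/7 × log₂(3/7) = 0.5239
H(X) = 1.4488 bits


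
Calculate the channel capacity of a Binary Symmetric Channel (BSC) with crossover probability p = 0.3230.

For BSC with error probability p:
C = 1 - H(p) where H(p) is binary entropy
H(0.3230) = -0.3230 × log₂(0.3230) - 0.6770 × log₂(0.6770)
H(p) = 0.9076
C = 1 - 0.9076 = 0.0924 bits/use


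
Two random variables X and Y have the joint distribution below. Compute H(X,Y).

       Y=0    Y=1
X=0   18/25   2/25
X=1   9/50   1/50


H(X,Y) = -Σ p(x,y) log₂ p(x,y)
  p(0,0)=18/25: -0.7200 × log₂(0.7200) = 0.3412
  p(0,1)=2/25: -0.0800 × log₂(0.0800) = 0.2915
  p(1,0)=9/50: -0.1800 × log₂(0.1800) = 0.4453
  p(1,1)=1/50: -0.0200 × log₂(0.0200) = 0.1129
H(X,Y) = 1.1909 bits


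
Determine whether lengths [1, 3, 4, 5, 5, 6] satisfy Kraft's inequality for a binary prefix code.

Kraft inequality: Σ 2^(-l_i) ≤ 1 for prefix-free code
Calculating: 2^(-1) + 2^(-3) + 2^(-4) + 2^(-5) + 2^(-5) + 2^(-6)
= 0.5 + 0.125 + 0.0625 + 0.03125 + 0.03125 + 0.015625
= 0.7656
Since 0.7656 ≤ 1, prefix-free code exists


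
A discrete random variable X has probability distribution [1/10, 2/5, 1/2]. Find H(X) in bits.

H(X) = -Σ p(x) log₂ p(x)
  -1/10 × log₂(1/10) = 0.3322
  -2/5 × log₂(2/5) = 0.5288
  -1/2 × log₂(1/2) = 0.5000
H(X) = 1.3610 bits


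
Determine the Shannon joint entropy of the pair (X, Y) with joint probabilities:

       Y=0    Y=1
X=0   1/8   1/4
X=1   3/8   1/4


H(X,Y) = -Σ p(x,y) log₂ p(x,y)
  p(0,0)=1/8: -0.1250 × log₂(0.1250) = 0.3750
  p(0,1)=1/4: -0.2500 × log₂(0.2500) = 0.5000
  p(1,0)=3/8: -0.3750 × log₂(0.3750) = 0.5306
  p(1,1)=1/4: -0.2500 × log₂(0.2500) = 0.5000
H(X,Y) = 1.9056 bits


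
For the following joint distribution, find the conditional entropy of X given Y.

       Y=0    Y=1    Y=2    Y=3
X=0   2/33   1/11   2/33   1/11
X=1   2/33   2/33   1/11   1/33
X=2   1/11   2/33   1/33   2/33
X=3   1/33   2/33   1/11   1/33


H(X|Y) = Σ_y p(y) H(X|Y=y)
  p(Y=0) = 8/33, H(X|Y=0) = 1.9056
  p(Y=1) = 3/11, H(X|Y=1) = 1.9749
  p(Y=2) = 3/11, H(X|Y=2) = 1.8911
  p(Y=3) = 7/33, H(X|Y=3) = 1.8424
H(X|Y) = 0.2424×1.9056 + 0.2727×1.9749 + 0.2727×1.8911 + 0.2121×1.8424 = 1.9071 bits


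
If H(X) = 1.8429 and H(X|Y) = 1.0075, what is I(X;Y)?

I(X;Y) = H(X) - H(X|Y)
I(X;Y) = 1.8429 - 1.0075 = 0.8354 bits


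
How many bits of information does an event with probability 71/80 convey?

Information content I(x) = -log₂(p(x))
I = -log₂(71/80) = -log₂(0.8875)
I = 0.1722 bits


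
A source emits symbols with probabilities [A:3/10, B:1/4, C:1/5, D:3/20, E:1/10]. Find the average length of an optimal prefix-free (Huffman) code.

Huffman tree construction:
Combine smallest probabilities repeatedly
Resulting codes:
  A: 11 (length 2)
  B: 01 (length 2)
  C: 00 (length 2)
  D: 101 (length 3)
  E: 100 (length 3)
Average length = Σ p(s) × length(s) = 2.2500 bits


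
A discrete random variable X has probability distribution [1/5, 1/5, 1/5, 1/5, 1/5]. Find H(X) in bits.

H(X) = -Σ p(x) log₂ p(x)
  -1/5 × log₂(1/5) = 0.4644
  -1/5 × log₂(1/5) = 0.4644
  -1/5 × log₂(1/5) = 0.4644
  -1/5 × log₂(1/5) = 0.4644
  -1/5 × log₂(1/5) = 0.4644
H(X) = 2.3219 bits


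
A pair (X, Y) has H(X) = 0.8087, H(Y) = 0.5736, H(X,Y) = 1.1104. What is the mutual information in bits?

I(X;Y) = H(X) + H(Y) - H(X,Y)
I(X;Y) = 0.8087 + 0.5736 - 1.1104 = 0.2719 bits


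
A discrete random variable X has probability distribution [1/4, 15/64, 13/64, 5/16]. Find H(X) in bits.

H(X) = -Σ p(x) log₂ p(x)
  -1/4 × log₂(1/4) = 0.5000
  -15/64 × log₂(15/64) = 0.4906
  -13/64 × log₂(13/64) = 0.4671
  -5/16 × log₂(5/16) = 0.5244
H(X) = 1.9821 bits


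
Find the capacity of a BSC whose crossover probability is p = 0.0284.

For BSC with error probability p:
C = 1 - H(p) where H(p) is binary entropy
H(0.0284) = -0.0284 × log₂(0.0284) - 0.9716 × log₂(0.9716)
H(p) = 0.1863
C = 1 - 0.1863 = 0.8137 bits/use


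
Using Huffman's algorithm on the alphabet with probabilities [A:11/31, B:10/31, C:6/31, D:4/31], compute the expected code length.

Huffman tree construction:
Combine smallest probabilities repeatedly
Resulting codes:
  A: 0 (length 1)
  B: 10 (length 2)
  C: 111 (length 3)
  D: 110 (length 3)
Average length = Σ p(s) × length(s) = 1.9677 bits


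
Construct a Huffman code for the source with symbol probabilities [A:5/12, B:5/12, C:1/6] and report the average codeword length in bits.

Huffman tree construction:
Combine smallest probabilities repeatedly
Resulting codes:
  A: 11 (length 2)
  B: 0 (length 1)
  C: 10 (length 2)
Average length = Σ p(s) × length(s) = 1.5833 bits


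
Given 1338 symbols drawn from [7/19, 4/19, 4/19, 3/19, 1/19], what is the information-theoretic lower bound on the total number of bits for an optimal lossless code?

Entropy H = 2.1213 bits/symbol
Minimum bits = H × n = 2.1213 × 1338
= 2838.27 bits


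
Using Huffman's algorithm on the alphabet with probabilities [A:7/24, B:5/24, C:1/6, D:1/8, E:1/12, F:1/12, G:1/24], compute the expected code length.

Huffman tree construction:
Combine smallest probabilities repeatedly
Resulting codes:
  A: 10 (length 2)
  B: 00 (length 2)
  C: 111 (length 3)
  D: 011 (length 3)
  E: 1101 (length 4)
  F: 010 (length 3)
  G: 1100 (length 4)
Average length = Σ p(s) × length(s) = 2.6250 bits
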